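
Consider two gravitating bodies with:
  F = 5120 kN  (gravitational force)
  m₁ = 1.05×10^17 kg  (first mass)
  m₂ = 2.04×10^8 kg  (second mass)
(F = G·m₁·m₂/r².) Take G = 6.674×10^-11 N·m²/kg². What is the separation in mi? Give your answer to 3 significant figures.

10.4 mi

Rearranging: r = √(G·m₁m₂/F).
F = 5120 kN = 5.120×10^6 N; m₁ = 1.05×10^17 kg; m₂ = 2.04×10^8 kg; G = 6.674×10^-11 N·m²/kg².
r = 16710 m
16710 m × (1 mi / 1609 m) = 10.38 mi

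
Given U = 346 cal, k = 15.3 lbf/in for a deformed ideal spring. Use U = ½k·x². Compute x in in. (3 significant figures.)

40.9 in

Rearranging U = ½k·x² for x: x = √(2U/k).
U = 346 cal = 1448 J; k = 15.3 lbf/in = 2679 N/m.
x = 1.040 m
1.040 m × (1 in / 0.02540 m) = 40.93 in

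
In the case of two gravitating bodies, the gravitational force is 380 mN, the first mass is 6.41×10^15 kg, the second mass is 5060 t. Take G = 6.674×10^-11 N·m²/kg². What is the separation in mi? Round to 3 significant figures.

1480 mi

From Newton's law of gravitation: r = √(G·m₁m₂/F).
F = 380 mN = 0.3800 N; m₁ = 6.41×10^15 kg; m₂ = 5060 t = 5.060×10^6 kg; G = 6.674×10^-11 N·m²/kg².
r = 2.387×10^6 m
2.387×10^6 m × (1 mi / 1609 m) = 1483 mi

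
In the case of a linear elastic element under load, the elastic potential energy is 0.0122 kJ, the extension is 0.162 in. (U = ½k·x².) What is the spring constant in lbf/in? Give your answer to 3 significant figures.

Rearranging U = ½k·x² for k: k = 2U/x².
U = 0.0122 kJ = 12.20 J; x = 0.162 in = 0.004115 m.
k = 1.441×10^6 N/m
1.441×10^6 N/m × (1 lbf/in / 175.1 N/m) = 8229 lbf/in

8230 lbf/in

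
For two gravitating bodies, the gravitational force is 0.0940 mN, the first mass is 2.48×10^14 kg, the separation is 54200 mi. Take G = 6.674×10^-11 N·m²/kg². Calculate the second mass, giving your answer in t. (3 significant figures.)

43200 t

Solving F = G·m₁·m₂/r² for m₂: m₂ = F·r²/(G·m₁).
F = 0.0940 mN = 9.400×10^-5 N; m₁ = 2.48×10^14 kg; r = 54200 mi = 8.723×10^7 m; G = 6.674×10^-11 N·m²/kg².
m₂ = 4.321×10^7 kg
4.321×10^7 kg × (1 t / 1000 kg) = 43210 t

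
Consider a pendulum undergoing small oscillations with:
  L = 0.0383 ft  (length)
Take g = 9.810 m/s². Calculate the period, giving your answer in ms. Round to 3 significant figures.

217 ms

Directly: T = 2π√(L/g).
L = 0.0383 ft = 0.01167 m; g = 9.810 m/s².
T = 0.2167 s
0.2167 s × (1 ms / 0.001000 s) = 216.7 ms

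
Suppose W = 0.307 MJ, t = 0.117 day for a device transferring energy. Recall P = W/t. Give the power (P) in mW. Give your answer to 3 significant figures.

P is given directly by: P = W/t.
W = 0.307 MJ = 3.070×10^5 J; t = 0.117 day = 10109 s.
P = 30.37 W  (the unit combination reduces to kg·m²/s³ = W)
30.37 W × (1 mW / 0.001000 W) = 30370 mW

30400 mW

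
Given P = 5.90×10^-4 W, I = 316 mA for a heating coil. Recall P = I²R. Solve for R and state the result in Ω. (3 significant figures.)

0.00591 Ω

Solving P = I²R for R: R = P/I².
P = 5.90×10^-4 W; I = 316 mA = 0.3160 A.
R = 0.005909 Ω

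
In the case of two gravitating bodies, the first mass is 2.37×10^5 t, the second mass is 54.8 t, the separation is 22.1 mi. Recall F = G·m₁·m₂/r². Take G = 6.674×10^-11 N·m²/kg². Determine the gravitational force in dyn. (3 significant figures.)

Directly: F = Gm₁m₂/r².
m₁ = 2.37×10^5 t = 2.370×10^8 kg; m₂ = 54.8 t = 54800 kg; r = 22.1 mi = 35567 m; G = 6.674×10^-11 N·m²/kg².
F = 6.852×10^-7 N
6.852×10^-7 N × (1 dyn / 1.000×10^-5 N) = 0.06852 dyn

0.0685 dyn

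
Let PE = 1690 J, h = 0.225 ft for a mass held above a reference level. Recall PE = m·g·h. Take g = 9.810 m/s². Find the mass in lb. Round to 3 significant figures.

Solving PE = m·g·h for m: m = PE/(g·h).
PE = 1690 J; h = 0.225 ft = 0.06858 m; g = 9.810 m/s².
m = 2512 kg
2512 kg × (1 lb / 0.4536 kg) = 5538 lb

5540 lb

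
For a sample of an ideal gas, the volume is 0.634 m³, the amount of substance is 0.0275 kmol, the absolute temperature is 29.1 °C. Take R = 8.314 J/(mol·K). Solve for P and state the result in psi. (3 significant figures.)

Directly: P = nRT/V.
V = 0.634 m³; n = 0.0275 kmol = 27.50 mol; T = 29.1 °C = 302.2 K; R = 8.314 J/(mol·K).
P = 1.090×10^5 Pa
1.090×10^5 Pa × (1 psi / 6895 Pa) = 15.81 psi

15.8 psi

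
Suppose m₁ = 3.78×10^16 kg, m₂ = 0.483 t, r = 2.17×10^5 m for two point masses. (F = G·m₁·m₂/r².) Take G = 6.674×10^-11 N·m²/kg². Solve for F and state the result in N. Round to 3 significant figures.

F is given directly by: F = Gm₁m₂/r².
m₁ = 3.78×10^16 kg; m₂ = 0.483 t = 483.0 kg; r = 2.17×10^5 m; G = 6.674×10^-11 N·m²/kg².
F = 0.02588 N

0.0259 N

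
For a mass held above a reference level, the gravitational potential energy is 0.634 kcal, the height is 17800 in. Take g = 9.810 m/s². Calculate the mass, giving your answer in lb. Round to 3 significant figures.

1.32 lb

Rearranging: m = PE/(g·h).
PE = 0.634 kcal = 2653 J; h = 17800 in = 452.1 m; g = 9.810 m/s².
m = 0.5981 kg
0.5981 kg × (1 lb / 0.4536 kg) = 1.319 lb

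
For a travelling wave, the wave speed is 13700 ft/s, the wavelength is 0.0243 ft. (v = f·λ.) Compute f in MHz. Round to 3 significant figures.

0.564 MHz

Rearranging: f = v/λ.
v = 13700 ft/s = 4176 m/s; λ = 0.0243 ft = 0.007407 m.
f = 5.638×10^5 Hz
5.638×10^5 Hz × (1 MHz / 1.000×10^6 Hz) = 0.5638 MHz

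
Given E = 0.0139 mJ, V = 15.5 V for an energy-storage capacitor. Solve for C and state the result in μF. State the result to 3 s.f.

0.116 μF

Solving E = ½C·V² for C: C = 2E/V².
E = 0.0139 mJ = 1.390×10^-5 J; V = 15.5 V.
C = 1.157×10^-7 F
1.157×10^-7 F × (1 μF / 1.000×10^-6 F) = 0.1157 μF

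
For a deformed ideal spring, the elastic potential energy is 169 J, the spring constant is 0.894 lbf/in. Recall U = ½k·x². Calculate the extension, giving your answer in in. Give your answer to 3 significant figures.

57.8 in

Rearranging U = ½k·x² for x: x = √(2U/k).
U = 169 J; k = 0.894 lbf/in = 156.6 N/m.
x = 1.469 m
1.469 m × (1 in / 0.02540 m) = 57.85 in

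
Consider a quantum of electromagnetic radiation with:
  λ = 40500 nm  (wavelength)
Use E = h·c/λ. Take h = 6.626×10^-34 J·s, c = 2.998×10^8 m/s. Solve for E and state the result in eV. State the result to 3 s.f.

E is given directly by: E = hc/λ.
λ = 40500 nm = 4.050×10^-5 m; h = 6.626×10^-34 J·s; c = 2.998×10^8 m/s.
E = 4.905×10^-21 J  (the unit combination reduces to kg·m²/s² = J)
4.905×10^-21 J × (1 eV / 1.602×10^-19 J) = 0.03061 eV

0.0306 eV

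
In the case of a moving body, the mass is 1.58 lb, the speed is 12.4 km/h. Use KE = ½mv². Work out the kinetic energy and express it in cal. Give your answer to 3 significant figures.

Directly: KE = ½mv².
m = 1.58 lb = 0.7167 kg; v = 12.4 km/h = 3.444 m/s.
KE = 4.251 J
4.251 J × (1 cal / 4.184 J) = 1.016 cal

1.02 cal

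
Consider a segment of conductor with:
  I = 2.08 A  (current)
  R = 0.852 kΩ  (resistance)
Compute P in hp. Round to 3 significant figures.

4.94 hp

P is given directly by: P = I²R.
I = 2.08 A; R = 0.852 kΩ = 852.0 Ω.
P = 3686 W
3686 W × (1 hp / 745.7 W) = 4.943 hp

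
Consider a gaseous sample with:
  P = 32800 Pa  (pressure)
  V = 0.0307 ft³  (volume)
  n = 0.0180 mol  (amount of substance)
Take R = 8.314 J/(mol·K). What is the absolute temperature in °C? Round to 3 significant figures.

From the ideal-gas law: T = PV/(nR).
P = 32800 Pa; V = 0.0307 ft³ = 8.693×10^-4 m³; n = 0.0180 mol; R = 8.314 J/(mol·K).
T = 190.5 K
190.5 K − 273.15 = -82.62 °C

-82.6 °C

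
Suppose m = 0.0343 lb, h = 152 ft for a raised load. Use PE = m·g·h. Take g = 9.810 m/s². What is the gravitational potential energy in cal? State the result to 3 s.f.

1.69 cal

PE is given directly by: PE = mgh.
m = 0.0343 lb = 0.01556 kg; h = 152 ft = 46.33 m; g = 9.810 m/s².
PE = 7.071 J
7.071 J × (1 cal / 4.184 J) = 1.690 cal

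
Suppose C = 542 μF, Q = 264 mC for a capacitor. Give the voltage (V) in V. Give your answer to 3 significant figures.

Rearranging: V = Q/C.
C = 542 μF = 5.420×10^-4 F; Q = 264 mC = 0.2640 C.
V = 487.1 V

487 V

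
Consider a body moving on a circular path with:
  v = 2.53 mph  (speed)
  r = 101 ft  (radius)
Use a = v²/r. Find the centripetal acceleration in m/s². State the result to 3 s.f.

Directly: a = v²/r.
v = 2.53 mph = 1.131 m/s; r = 101 ft = 30.78 m.
a = 0.04155 m/s²

0.0416 m/s²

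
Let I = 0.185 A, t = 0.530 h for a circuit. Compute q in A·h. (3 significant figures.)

0.0980 A·h

Directly: q = It.
I = 0.185 A; t = 0.530 h = 1908 s.
q = 353.0 C
353.0 C × (1 A·h / 3600 C) = 0.09805 A·h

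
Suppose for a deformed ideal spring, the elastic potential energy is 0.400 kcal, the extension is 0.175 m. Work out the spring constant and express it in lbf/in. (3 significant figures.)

Rearranging U = ½k·x² for k: k = 2U/x².
U = 0.400 kcal = 1674 J; x = 0.175 m.
k = 1.093×10^5 N/m
1.093×10^5 N/m × (1 lbf/in / 175.1 N/m) = 624.1 lbf/in

624 lbf/in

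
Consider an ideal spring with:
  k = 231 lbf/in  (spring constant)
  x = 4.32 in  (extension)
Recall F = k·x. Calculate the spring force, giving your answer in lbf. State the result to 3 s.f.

From Hooke's law: F = kx.
k = 231 lbf/in = 40454 N/m; x = 4.32 in = 0.1097 m.
F = 4439 N
4439 N × (1 lbf / 4.448 N) = 997.9 lbf

998 lbf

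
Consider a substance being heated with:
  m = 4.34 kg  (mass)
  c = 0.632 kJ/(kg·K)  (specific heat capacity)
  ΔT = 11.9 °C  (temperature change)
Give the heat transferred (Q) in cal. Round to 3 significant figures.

7800 cal

Q is given directly by: Q = mcΔT.
m = 4.34 kg; c = 0.632 kJ/(kg·K) = 632.0 J/(kg·K); ΔT = 11.9 °C = 11.90 K.
Q = 32640 J  (the unit combination reduces to kg·m²/s² = J)
32640 J × (1 cal / 4.184 J) = 7801 cal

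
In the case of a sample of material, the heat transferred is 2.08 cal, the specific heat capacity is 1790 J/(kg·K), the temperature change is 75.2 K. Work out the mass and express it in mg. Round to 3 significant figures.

64.7 mg

Rearranging: m = Q/(c·ΔT).
Q = 2.08 cal = 8.703 J; c = 1790 J/(kg·K); ΔT = 75.2 K.
m = 6.465×10^-5 kg
6.465×10^-5 kg × (1 mg / 1.000×10^-6 kg) = 64.65 mg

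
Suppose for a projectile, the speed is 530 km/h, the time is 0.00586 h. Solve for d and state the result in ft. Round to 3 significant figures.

Rearranging v = d/t for d: d = v·t.
v = 530 km/h = 147.2 m/s; t = 0.00586 h = 21.10 s.
d = 3106 m
3106 m × (1 ft / 0.3048 m) = 10190 ft

10200 ft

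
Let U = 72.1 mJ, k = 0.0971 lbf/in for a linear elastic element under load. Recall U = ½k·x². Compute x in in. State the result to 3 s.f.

3.63 in

Rearranging U = ½k·x² for x: x = √(2U/k).
U = 72.1 mJ = 0.07210 J; k = 0.0971 lbf/in = 17.00 N/m.
x = 0.09209 m
0.09209 m × (1 in / 0.02540 m) = 3.625 in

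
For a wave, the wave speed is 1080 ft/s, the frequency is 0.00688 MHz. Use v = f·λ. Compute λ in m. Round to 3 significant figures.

Rearranging v = f·λ for λ: λ = v/f.
v = 1080 ft/s = 329.2 m/s; f = 0.00688 MHz = 6880 Hz.
λ = 0.04785 m

0.0478 m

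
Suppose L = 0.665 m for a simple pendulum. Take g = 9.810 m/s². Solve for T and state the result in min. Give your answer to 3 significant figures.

0.0273 min

Directly: T = 2π√(L/g).
L = 0.665 m; g = 9.810 m/s².
T = 1.636 s
1.636 s × (1 min / 60.00 s) = 0.02726 min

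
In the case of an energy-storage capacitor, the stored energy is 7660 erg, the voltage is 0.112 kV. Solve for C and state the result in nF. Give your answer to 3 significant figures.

Solving E = ½C·V² for C: C = 2E/V².
E = 7660 erg = 7.660×10^-4 J; V = 0.112 kV = 112.0 V.
C = 1.221×10^-7 F
1.221×10^-7 F × (1 nF / 1.000×10^-9 F) = 122.1 nF

122 nF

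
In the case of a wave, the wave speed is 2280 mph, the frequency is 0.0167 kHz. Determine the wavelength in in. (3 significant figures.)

2400 in

Solving v = f·λ for λ: λ = v/f.
v = 2280 mph = 1019 m/s; f = 0.0167 kHz = 16.70 Hz.
λ = 61.03 m
61.03 m × (1 in / 0.02540 m) = 2403 in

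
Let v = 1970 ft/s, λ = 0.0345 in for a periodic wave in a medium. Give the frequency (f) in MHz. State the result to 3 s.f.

Solving v = f·λ for f: f = v/λ.
v = 1970 ft/s = 600.5 m/s; λ = 0.0345 in = 8.763×10^-4 m.
f = 6.852×10^5 Hz
6.852×10^5 Hz × (1 MHz / 1.000×10^6 Hz) = 0.6852 MHz

0.685 MHz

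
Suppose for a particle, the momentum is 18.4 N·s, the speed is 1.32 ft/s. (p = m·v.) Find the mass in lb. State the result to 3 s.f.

101 lb

Rearranging p = m·v for m: m = p/v.
p = 18.4 N·s = 18.40 kg·m/s; v = 1.32 ft/s = 0.4023 m/s.
m = 45.73 kg
45.73 kg × (1 lb / 0.4536 kg) = 100.8 lb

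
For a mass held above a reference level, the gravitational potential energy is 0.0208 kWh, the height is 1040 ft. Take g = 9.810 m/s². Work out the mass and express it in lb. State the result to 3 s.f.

53.1 lb

Solving PE = m·g·h for m: m = PE/(g·h).
PE = 0.0208 kWh = 74880 J; h = 1040 ft = 317.0 m; g = 9.810 m/s².
m = 24.08 kg
24.08 kg × (1 lb / 0.4536 kg) = 53.09 lb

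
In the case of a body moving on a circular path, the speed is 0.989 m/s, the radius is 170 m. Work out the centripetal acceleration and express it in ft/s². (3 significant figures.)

a is given directly by: a = v²/r.
v = 0.989 m/s; r = 170 m.
a = 0.005754 m/s²
0.005754 m/s² × (1 ft/s² / 0.3048 m/s²) = 0.01888 ft/s²

0.0189 ft/s²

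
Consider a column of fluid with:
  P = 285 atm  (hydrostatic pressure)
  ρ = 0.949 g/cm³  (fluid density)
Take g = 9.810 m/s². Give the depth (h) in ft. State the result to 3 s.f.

Rearranging: h = P/(ρ·g).
P = 285 atm = 2.888×10^7 Pa; ρ = 0.949 g/cm³ = 949.0 kg/m³; g = 9.810 m/s².
h = 3102 m
3102 m × (1 ft / 0.3048 m) = 10177 ft

10200 ft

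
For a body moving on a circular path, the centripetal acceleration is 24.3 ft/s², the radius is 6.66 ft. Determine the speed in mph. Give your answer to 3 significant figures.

Solving a = v²/r for v: v = √(a·r).
a = 24.3 ft/s² = 7.407 m/s²; r = 6.66 ft = 2.030 m.
v = 3.878 m/s
3.878 m/s × (1 mph / 0.4470 m/s) = 8.674 mph

8.67 mph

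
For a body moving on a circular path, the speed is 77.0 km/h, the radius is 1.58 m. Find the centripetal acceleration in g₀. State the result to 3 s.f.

29.5 g₀

Directly: a = v²/r.
v = 77.0 km/h = 21.39 m/s; r = 1.58 m.
a = 289.5 m/s²
289.5 m/s² × (1 g₀ / 9.807 m/s²) = 29.53 g₀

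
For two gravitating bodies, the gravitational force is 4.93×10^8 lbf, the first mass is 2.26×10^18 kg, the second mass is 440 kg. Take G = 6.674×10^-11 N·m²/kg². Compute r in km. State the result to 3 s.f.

Solving F = G·m₁·m₂/r² for r: r = √(G·m₁m₂/F).
F = 4.93×10^8 lbf = 2.193×10^9 N; m₁ = 2.26×10^18 kg; m₂ = 440 kg; G = 6.674×10^-11 N·m²/kg².
r = 5.501 m
5.501 m × (1 km / 1000 m) = 0.005501 km

0.00550 km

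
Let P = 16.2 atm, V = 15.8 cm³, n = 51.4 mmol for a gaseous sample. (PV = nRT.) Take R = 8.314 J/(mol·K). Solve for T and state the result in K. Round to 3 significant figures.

60.7 K

From the ideal-gas law: T = PV/(nR).
P = 16.2 atm = 1.641×10^6 Pa; V = 15.8 cm³ = 1.580×10^-5 m³; n = 51.4 mmol = 0.05140 mol; R = 8.314 J/(mol·K).
T = 60.69 K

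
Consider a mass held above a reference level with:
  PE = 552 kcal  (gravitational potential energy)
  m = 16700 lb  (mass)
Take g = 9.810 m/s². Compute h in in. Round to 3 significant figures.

1220 in

Rearranging PE = m·g·h for h: h = PE/(m·g).
PE = 552 kcal = 2.310×10^6 J; m = 16700 lb = 7575 kg; g = 9.810 m/s².
h = 31.08 m
31.08 m × (1 in / 0.02540 m) = 1224 in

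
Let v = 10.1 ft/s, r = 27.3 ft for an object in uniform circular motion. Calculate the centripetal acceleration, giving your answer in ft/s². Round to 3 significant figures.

Directly: a = v²/r.
v = 10.1 ft/s = 3.078 m/s; r = 27.3 ft = 8.321 m.
a = 1.139 m/s²
1.139 m/s² × (1 ft/s² / 0.3048 m/s²) = 3.737 ft/s²

3.74 ft/s²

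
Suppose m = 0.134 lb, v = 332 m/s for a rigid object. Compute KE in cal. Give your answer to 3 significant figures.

KE is given directly by: KE = ½mv².
m = 0.134 lb = 0.06078 kg; v = 332 m/s.
KE = 3350 J
3350 J × (1 cal / 4.184 J) = 800.6 cal

801 cal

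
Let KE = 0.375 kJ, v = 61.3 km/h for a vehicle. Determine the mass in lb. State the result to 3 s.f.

5.70 lb

Rearranging: m = 2·KE/v².
KE = 0.375 kJ = 375.0 J; v = 61.3 km/h = 17.03 m/s.
m = 2.587 kg
2.587 kg × (1 lb / 0.4536 kg) = 5.703 lb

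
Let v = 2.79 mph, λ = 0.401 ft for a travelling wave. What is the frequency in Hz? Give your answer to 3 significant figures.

Rearranging v = f·λ for f: f = v/λ.
v = 2.79 mph = 1.247 m/s; λ = 0.401 ft = 0.1222 m.
f = 10.20 Hz

10.2 Hz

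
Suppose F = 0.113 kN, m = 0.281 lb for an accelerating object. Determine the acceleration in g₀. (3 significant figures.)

From Newton's second law: a = F/m.
F = 0.113 kN = 113.0 N; m = 0.281 lb = 0.1275 kg.
a = 886.6 m/s²
886.6 m/s² × (1 g₀ / 9.807 m/s²) = 90.40 g₀

90.4 g₀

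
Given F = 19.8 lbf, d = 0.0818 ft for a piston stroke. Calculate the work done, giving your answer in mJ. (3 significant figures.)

2200 mJ

Directly: W = F·d.
F = 19.8 lbf = 88.07 N; d = 0.0818 ft = 0.02493 m.
W = 2.196 J
2.196 J × (1 mJ / 0.001000 J) = 2196 mJ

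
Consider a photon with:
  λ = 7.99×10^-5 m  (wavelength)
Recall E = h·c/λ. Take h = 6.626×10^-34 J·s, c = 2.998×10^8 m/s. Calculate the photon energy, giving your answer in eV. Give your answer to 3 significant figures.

0.0155 eV

E is given directly by: E = hc/λ.
λ = 7.99×10^-5 m; h = 6.626×10^-34 J·s; c = 2.998×10^8 m/s.
E = 2.486×10^-21 J
2.486×10^-21 J × (1 eV / 1.602×10^-19 J) = 0.01552 eV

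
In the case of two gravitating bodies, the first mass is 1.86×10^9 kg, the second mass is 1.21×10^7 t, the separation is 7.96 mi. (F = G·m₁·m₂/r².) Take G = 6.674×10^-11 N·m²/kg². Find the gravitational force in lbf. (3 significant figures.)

From Newton's law of gravitation: F = Gm₁m₂/r².
m₁ = 1.86×10^9 kg; m₂ = 1.21×10^7 t = 1.210×10^10 kg; r = 7.96 mi = 12810 m; G = 6.674×10^-11 N·m²/kg².
F = 9.153 N  (the unit combination reduces to kg·m/s² = N)
9.153 N × (1 lbf / 4.448 N) = 2.058 lbf

2.06 lbf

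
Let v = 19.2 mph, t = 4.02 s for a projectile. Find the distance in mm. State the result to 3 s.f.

34500 mm

Rearranging: d = v·t.
v = 19.2 mph = 8.583 m/s; t = 4.02 s.
d = 34.50 m
34.50 m × (1 mm / 0.001000 m) = 34504 mm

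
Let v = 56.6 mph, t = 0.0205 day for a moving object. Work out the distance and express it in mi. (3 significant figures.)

Rearranging v = d/t for d: d = v·t.
v = 56.6 mph = 25.30 m/s; t = 0.0205 day = 1771 s.
d = 44816 m
44816 m × (1 mi / 1609 m) = 27.85 mi

27.8 mi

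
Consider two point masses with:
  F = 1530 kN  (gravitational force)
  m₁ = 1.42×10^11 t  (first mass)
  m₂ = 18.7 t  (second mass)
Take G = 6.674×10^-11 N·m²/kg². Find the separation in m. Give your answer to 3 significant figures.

From Newton's law of gravitation: r = √(G·m₁m₂/F).
F = 1530 kN = 1.530×10^6 N; m₁ = 1.42×10^11 t = 1.420×10^14 kg; m₂ = 18.7 t = 18700 kg; G = 6.674×10^-11 N·m²/kg².
r = 10.76 m

10.8 m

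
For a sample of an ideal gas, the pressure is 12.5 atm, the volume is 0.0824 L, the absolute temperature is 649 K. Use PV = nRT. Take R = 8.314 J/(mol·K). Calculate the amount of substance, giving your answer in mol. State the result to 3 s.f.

Rearranging: n = PV/(RT).
P = 12.5 atm = 1.267×10^6 Pa; V = 0.0824 L = 8.240×10^-5 m³; T = 649 K; R = 8.314 J/(mol·K).
n = 0.01934 mol

0.0193 mol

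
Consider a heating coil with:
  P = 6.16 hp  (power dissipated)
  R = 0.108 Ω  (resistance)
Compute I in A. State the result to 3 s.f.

Solving P = I²R for I: I = √(P/R).
P = 6.16 hp = 4594 W; R = 0.108 Ω.
I = 206.2 A

206 A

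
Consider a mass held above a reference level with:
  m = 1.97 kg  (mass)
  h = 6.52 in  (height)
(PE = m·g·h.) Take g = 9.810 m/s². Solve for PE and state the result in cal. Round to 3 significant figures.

0.765 cal

PE is given directly by: PE = mgh.
m = 1.97 kg; h = 6.52 in = 0.1656 m; g = 9.810 m/s².
PE = 3.200 J  (the unit combination reduces to kg·m²/s² = J)
3.200 J × (1 cal / 4.184 J) = 0.7649 cal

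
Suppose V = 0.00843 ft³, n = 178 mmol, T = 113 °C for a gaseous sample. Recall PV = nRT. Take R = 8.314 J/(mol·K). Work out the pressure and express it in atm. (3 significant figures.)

23.6 atm

P is given directly by: P = nRT/V.
V = 0.00843 ft³ = 2.387×10^-4 m³; n = 178 mmol = 0.1780 mol; T = 113 °C = 386.1 K; R = 8.314 J/(mol·K).
P = 2.394×10^6 Pa
2.394×10^6 Pa × (1 atm / 1.013×10^5 Pa) = 23.63 atm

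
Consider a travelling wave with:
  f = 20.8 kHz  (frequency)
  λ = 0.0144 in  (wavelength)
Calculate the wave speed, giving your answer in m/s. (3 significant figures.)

v is given directly by: v = fλ.
f = 20.8 kHz = 20800 Hz; λ = 0.0144 in = 3.658×10^-4 m.
v = 7.608 m/s

7.61 m/s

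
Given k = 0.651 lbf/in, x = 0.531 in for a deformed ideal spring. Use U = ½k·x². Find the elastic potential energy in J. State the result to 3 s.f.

0.0104 J

U is given directly by: U = ½kx².
k = 0.651 lbf/in = 114.0 N/m; x = 0.531 in = 0.01349 m.
U = 0.01037 J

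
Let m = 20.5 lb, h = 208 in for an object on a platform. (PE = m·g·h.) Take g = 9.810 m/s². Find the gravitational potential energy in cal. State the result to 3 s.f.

115 cal

Directly: PE = mgh.
m = 20.5 lb = 9.299 kg; h = 208 in = 5.283 m; g = 9.810 m/s².
PE = 481.9 J  (the unit combination reduces to kg·m²/s² = J)
481.9 J × (1 cal / 4.184 J) = 115.2 cal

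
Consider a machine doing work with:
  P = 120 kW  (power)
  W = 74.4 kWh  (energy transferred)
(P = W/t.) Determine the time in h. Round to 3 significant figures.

0.620 h

Solving P = W/t for t: t = W/P.
P = 120 kW = 1.200×10^5 W; W = 74.4 kWh = 2.678×10^8 J.
t = 2232 s
2232 s × (1 h / 3600 s) = 0.6200 h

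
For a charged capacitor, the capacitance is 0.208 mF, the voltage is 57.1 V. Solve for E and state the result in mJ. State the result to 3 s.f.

339 mJ

E is given directly by: E = ½CV².
C = 0.208 mF = 2.080×10^-4 F; V = 57.1 V.
E = 0.3391 J
0.3391 J × (1 mJ / 0.001000 J) = 339.1 mJ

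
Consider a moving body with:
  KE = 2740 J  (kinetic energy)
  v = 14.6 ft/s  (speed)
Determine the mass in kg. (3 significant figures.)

Solving KE = ½mv² for m: m = 2·KE/v².
KE = 2740 J; v = 14.6 ft/s = 4.450 m/s.
m = 276.7 kg

277 kg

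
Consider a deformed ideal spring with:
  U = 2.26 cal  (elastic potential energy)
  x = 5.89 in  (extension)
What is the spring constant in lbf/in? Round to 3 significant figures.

4.82 lbf/in

Rearranging: k = 2U/x².
U = 2.26 cal = 9.456 J; x = 5.89 in = 0.1496 m.
k = 845.0 N/m
845.0 N/m × (1 lbf/in / 175.1 N/m) = 4.825 lbf/in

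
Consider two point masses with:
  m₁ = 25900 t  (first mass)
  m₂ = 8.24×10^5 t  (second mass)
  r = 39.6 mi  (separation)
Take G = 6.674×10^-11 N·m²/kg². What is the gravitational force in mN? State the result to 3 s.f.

From Newton's law of gravitation: F = Gm₁m₂/r².
m₁ = 25900 t = 2.590×10^7 kg; m₂ = 8.24×10^5 t = 8.240×10^8 kg; r = 39.6 mi = 63730 m; G = 6.674×10^-11 N·m²/kg².
F = 3.507×10^-4 N
3.507×10^-4 N × (1 mN / 0.001000 N) = 0.3507 mN

0.351 mN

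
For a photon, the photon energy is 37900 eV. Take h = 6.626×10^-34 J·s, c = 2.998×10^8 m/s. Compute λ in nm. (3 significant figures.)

0.0327 nm

Rearranging: λ = hc/E.
E = 37900 eV = 6.072×10^-15 J; h = 6.626×10^-34 J·s; c = 2.998×10^8 m/s.
λ = 3.271×10^-11 m
3.271×10^-11 m × (1 nm / 1.000×10^-9 m) = 0.03271 nm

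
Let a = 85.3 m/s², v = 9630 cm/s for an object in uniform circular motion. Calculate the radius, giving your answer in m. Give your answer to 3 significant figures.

Solving a = v²/r for r: r = v²/a.
a = 85.3 m/s²; v = 9630 cm/s = 96.30 m/s.
r = 108.7 m

109 m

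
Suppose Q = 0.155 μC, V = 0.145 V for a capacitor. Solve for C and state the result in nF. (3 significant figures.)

1070 nF

C is given directly by: C = Q/V.
Q = 0.155 μC = 1.550×10^-7 C; V = 0.145 V.
C = 1.069×10^-6 F
1.069×10^-6 F × (1 nF / 1.000×10^-9 F) = 1069 nF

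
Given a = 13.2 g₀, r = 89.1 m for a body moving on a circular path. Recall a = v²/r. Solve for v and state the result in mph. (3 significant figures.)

Solving a = v²/r for v: v = √(a·r).
a = 13.2 g₀ = 129.4 m/s²; r = 89.1 m.
v = 107.4 m/s
107.4 m/s × (1 mph / 0.4470 m/s) = 240.2 mph

240 mph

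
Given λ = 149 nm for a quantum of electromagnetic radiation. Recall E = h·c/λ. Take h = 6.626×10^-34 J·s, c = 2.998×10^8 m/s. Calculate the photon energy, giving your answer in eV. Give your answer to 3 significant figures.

E is given directly by: E = hc/λ.
λ = 149 nm = 1.490×10^-7 m; h = 6.626×10^-34 J·s; c = 2.998×10^8 m/s.
E = 1.333×10^-18 J
1.333×10^-18 J × (1 eV / 1.602×10^-19 J) = 8.321 eV

8.32 eV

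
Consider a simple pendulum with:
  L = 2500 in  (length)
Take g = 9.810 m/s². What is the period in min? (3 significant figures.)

0.266 min

T is given directly by: T = 2π√(L/g).
L = 2500 in = 63.50 m; g = 9.810 m/s².
T = 15.99 s
15.99 s × (1 min / 60.00 s) = 0.2664 min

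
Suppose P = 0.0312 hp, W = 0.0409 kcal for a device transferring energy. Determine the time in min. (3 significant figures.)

0.123 min

Rearranging P = W/t for t: t = W/P.
P = 0.0312 hp = 23.27 W; W = 0.0409 kcal = 171.1 J.
t = 7.355 s
7.355 s × (1 min / 60.00 s) = 0.1226 min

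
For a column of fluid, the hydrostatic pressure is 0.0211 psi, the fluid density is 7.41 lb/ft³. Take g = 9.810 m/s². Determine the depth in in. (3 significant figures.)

4.92 in

Rearranging: h = P/(ρ·g).
P = 0.0211 psi = 145.5 Pa; ρ = 7.41 lb/ft³ = 118.7 kg/m³; g = 9.810 m/s².
h = 0.1249 m
0.1249 m × (1 in / 0.02540 m) = 4.919 in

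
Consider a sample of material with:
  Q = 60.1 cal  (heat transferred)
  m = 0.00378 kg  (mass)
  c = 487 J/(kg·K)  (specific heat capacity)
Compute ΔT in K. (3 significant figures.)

Solving Q = m·c·ΔT for ΔT: ΔT = Q/(m·c).
Q = 60.1 cal = 251.5 J; m = 0.00378 kg; c = 487 J/(kg·K).
ΔT = 136.6 K

137 K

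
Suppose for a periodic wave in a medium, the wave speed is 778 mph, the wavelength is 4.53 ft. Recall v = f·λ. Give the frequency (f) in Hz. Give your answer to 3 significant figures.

252 Hz

Rearranging: f = v/λ.
v = 778 mph = 347.8 m/s; λ = 4.53 ft = 1.381 m.
f = 251.9 Hz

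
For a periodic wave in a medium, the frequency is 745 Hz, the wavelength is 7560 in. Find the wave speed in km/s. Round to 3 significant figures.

v is given directly by: v = fλ.
f = 745 Hz; λ = 7560 in = 192.0 m.
v = 1.431×10^5 m/s
1.431×10^5 m/s × (1 km/s / 1000 m/s) = 143.1 km/s

143 km/s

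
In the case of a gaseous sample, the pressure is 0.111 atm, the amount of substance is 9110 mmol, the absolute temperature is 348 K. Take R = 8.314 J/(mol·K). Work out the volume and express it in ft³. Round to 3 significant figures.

82.8 ft³

From the ideal-gas law: V = nRT/P.
P = 0.111 atm = 11247 Pa; n = 9110 mmol = 9.110 mol; T = 348 K; R = 8.314 J/(mol·K).
V = 2.344 m³
2.344 m³ × (1 ft³ / 0.02832 m³) = 82.76 ft³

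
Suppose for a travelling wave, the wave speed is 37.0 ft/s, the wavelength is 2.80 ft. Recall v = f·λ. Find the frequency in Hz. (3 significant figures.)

13.2 Hz

Solving v = f·λ for f: f = v/λ.
v = 37.0 ft/s = 11.28 m/s; λ = 2.80 ft = 0.8534 m.
f = 13.21 Hz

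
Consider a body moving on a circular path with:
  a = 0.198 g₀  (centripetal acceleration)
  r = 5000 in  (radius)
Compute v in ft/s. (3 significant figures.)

Rearranging: v = √(a·r).
a = 0.198 g₀ = 1.942 m/s²; r = 5000 in = 127.0 m.
v = 15.70 m/s
15.70 m/s × (1 ft/s / 0.3048 m/s) = 51.52 ft/s

51.5 ft/s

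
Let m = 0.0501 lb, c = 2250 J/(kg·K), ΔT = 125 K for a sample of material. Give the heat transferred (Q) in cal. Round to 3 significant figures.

1530 cal

Q is given directly by: Q = mcΔT.
m = 0.0501 lb = 0.02272 kg; c = 2250 J/(kg·K); ΔT = 125 K.
Q = 6391 J
6391 J × (1 cal / 4.184 J) = 1528 cal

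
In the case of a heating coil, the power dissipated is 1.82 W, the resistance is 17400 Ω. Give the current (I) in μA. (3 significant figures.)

10200 μA

Rearranging: I = √(P/R).
P = 1.82 W; R = 17400 Ω.
I = 0.01023 A
0.01023 A × (1 μA / 1.000×10^-6 A) = 10227 μA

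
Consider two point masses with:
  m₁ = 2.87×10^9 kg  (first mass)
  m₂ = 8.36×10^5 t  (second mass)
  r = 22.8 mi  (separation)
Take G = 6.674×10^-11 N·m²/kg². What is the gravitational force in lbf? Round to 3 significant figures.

0.0267 lbf

From Newton's law of gravitation: F = Gm₁m₂/r².
m₁ = 2.87×10^9 kg; m₂ = 8.36×10^5 t = 8.360×10^8 kg; r = 22.8 mi = 36693 m; G = 6.674×10^-11 N·m²/kg².
F = 0.1189 N  (the unit combination reduces to kg·m/s² = N)
0.1189 N × (1 lbf / 4.448 N) = 0.02674 lbf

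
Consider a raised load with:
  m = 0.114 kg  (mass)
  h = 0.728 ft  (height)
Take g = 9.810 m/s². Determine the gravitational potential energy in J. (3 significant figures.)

0.248 J

PE is given directly by: PE = mgh.
m = 0.114 kg; h = 0.728 ft = 0.2219 m; g = 9.810 m/s².
PE = 0.2482 J  (the unit combination reduces to kg·m²/s² = J)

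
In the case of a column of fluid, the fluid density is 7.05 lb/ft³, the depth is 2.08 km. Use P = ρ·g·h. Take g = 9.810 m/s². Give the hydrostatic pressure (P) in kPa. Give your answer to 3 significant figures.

Directly: P = ρgh.
ρ = 7.05 lb/ft³ = 112.9 kg/m³; h = 2.08 km = 2080 m; g = 9.810 m/s².
P = 2.304×10^6 Pa
2.304×10^6 Pa × (1 kPa / 1000 Pa) = 2304 kPa

2300 kPa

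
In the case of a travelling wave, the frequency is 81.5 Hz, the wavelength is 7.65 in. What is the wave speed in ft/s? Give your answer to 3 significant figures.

v is given directly by: v = fλ.
f = 81.5 Hz; λ = 7.65 in = 0.1943 m.
v = 15.84 m/s
15.84 m/s × (1 ft/s / 0.3048 m/s) = 51.96 ft/s

52.0 ft/s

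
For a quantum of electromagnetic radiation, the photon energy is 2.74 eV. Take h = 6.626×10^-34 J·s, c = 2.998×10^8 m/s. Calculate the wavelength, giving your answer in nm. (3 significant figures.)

Solving E = h·c/λ for λ: λ = hc/E.
E = 2.74 eV = 4.390×10^-19 J; h = 6.626×10^-34 J·s; c = 2.998×10^8 m/s.
λ = 4.525×10^-7 m
4.525×10^-7 m × (1 nm / 1.000×10^-9 m) = 452.5 nm

453 nm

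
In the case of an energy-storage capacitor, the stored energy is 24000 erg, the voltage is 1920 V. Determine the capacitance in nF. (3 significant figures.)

1.30 nF

Rearranging E = ½C·V² for C: C = 2E/V².
E = 24000 erg = 0.002400 J; V = 1920 V.
C = 1.302×10^-9 F
1.302×10^-9 F × (1 nF / 1.000×10^-9 F) = 1.302 nF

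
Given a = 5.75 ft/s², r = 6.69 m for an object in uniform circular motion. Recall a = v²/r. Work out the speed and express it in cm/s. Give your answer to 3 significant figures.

342 cm/s

Rearranging: v = √(a·r).
a = 5.75 ft/s² = 1.753 m/s²; r = 6.69 m.
v = 3.424 m/s
3.424 m/s × (1 cm/s / 0.01000 m/s) = 342.4 cm/s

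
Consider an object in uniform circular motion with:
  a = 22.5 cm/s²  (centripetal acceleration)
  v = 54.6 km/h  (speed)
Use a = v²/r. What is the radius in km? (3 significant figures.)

1.02 km

Rearranging a = v²/r for r: r = v²/a.
a = 22.5 cm/s² = 0.2250 m/s²; v = 54.6 km/h = 15.17 m/s.
r = 1022 m
1022 m × (1 km / 1000 m) = 1.022 km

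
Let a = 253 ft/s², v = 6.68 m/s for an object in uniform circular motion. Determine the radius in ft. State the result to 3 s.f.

Rearranging: r = v²/a.
a = 253 ft/s² = 77.11 m/s²; v = 6.68 m/s.
r = 0.5787 m
0.5787 m × (1 ft / 0.3048 m) = 1.898 ft

1.90 ft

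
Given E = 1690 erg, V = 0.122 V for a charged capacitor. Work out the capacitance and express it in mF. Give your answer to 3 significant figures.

22.7 mF

Solving E = ½C·V² for C: C = 2E/V².
E = 1690 erg = 1.690×10^-4 J; V = 0.122 V.
C = 0.02271 F
0.02271 F × (1 mF / 0.001000 F) = 22.71 mF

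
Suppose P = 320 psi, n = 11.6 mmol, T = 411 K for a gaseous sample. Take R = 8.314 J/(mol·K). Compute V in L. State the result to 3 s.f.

0.0180 L

From the ideal-gas law: V = nRT/P.
P = 320 psi = 2.206×10^6 Pa; n = 11.6 mmol = 0.01160 mol; T = 411 K; R = 8.314 J/(mol·K).
V = 1.797×10^-5 m³
1.797×10^-5 m³ × (1 L / 0.001000 m³) = 0.01797 L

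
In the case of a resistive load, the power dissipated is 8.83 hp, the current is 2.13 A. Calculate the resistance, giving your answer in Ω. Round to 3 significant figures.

1450 Ω

Rearranging: R = P/I².
P = 8.83 hp = 6585 W; I = 2.13 A.
R = 1451 Ω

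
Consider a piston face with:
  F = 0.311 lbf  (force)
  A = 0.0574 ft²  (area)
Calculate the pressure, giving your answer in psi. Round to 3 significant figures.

0.0376 psi

Directly: P = F/A.
F = 0.311 lbf = 1.383 N; A = 0.0574 ft² = 0.005333 m².
P = 259.4 Pa
259.4 Pa × (1 psi / 6895 Pa) = 0.03763 psi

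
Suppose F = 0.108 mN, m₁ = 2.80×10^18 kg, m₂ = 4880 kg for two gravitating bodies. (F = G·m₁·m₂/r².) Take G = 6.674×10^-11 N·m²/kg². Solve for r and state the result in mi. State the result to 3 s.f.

57100 mi

Rearranging: r = √(G·m₁m₂/F).
F = 0.108 mN = 1.080×10^-4 N; m₁ = 2.80×10^18 kg; m₂ = 4880 kg; G = 6.674×10^-11 N·m²/kg².
r = 9.189×10^7 m
9.189×10^7 m × (1 mi / 1609 m) = 57098 mi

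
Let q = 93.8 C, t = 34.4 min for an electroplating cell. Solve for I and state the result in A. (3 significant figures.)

Solving q = I·t for I: I = q/t.
q = 93.8 C; t = 34.4 min = 2064 s.
I = 0.04545 A

0.0454 A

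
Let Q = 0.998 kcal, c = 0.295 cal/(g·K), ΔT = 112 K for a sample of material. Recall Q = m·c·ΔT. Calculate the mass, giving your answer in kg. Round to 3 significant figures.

Solving Q = m·c·ΔT for m: m = Q/(c·ΔT).
Q = 0.998 kcal = 4176 J; c = 0.295 cal/(g·K) = 1234 J/(kg·K); ΔT = 112 K.
m = 0.03021 kg

0.0302 kg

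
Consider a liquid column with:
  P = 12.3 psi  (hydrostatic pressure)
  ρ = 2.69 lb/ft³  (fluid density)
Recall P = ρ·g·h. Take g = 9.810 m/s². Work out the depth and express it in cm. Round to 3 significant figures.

Rearranging: h = P/(ρ·g).
P = 12.3 psi = 84806 Pa; ρ = 2.69 lb/ft³ = 43.09 kg/m³; g = 9.810 m/s².
h = 200.6 m
200.6 m × (1 cm / 0.01000 m) = 20062 cm

20100 cm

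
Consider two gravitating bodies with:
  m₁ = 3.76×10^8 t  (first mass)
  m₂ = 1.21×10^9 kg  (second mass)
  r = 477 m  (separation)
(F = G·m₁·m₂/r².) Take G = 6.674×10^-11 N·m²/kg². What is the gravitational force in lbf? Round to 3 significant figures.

From Newton's law of gravitation: F = Gm₁m₂/r².
m₁ = 3.76×10^8 t = 3.760×10^11 kg; m₂ = 1.21×10^9 kg; r = 477 m; G = 6.674×10^-11 N·m²/kg².
F = 1.335×10^5 N
1.335×10^5 N × (1 lbf / 4.448 N) = 30001 lbf

30000 lbf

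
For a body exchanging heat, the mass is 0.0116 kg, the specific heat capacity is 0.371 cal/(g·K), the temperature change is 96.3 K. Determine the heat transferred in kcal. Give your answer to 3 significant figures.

0.414 kcal

Directly: Q = mcΔT.
m = 0.0116 kg; c = 0.371 cal/(g·K) = 1552 J/(kg·K); ΔT = 96.3 K.
Q = 1734 J
1734 J × (1 kcal / 4184 J) = 0.4144 kcal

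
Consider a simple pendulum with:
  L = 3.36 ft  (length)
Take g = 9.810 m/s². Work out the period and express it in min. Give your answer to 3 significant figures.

0.0338 min

Directly: T = 2π√(L/g).
L = 3.36 ft = 1.024 m; g = 9.810 m/s².
T = 2.030 s
2.030 s × (1 min / 60.00 s) = 0.03384 min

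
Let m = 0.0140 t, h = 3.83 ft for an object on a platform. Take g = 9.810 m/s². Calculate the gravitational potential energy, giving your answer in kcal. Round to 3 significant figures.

PE is given directly by: PE = mgh.
m = 0.0140 t = 14.00 kg; h = 3.83 ft = 1.167 m; g = 9.810 m/s².
PE = 160.3 J
160.3 J × (1 kcal / 4184 J) = 0.03832 kcal

0.0383 kcal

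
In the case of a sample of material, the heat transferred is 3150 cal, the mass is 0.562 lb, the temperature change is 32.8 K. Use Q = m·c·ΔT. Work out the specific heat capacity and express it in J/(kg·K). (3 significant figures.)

Rearranging Q = m·c·ΔT for c: c = Q/(m·ΔT).
Q = 3150 cal = 13180 J; m = 0.562 lb = 0.2549 kg; ΔT = 32.8 K.
c = 1576 J/(kg·K)

1580 J/(kg·K)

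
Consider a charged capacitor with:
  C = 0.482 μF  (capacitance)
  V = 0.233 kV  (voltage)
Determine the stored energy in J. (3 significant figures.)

0.0131 J

Directly: E = ½CV².
C = 0.482 μF = 4.820×10^-7 F; V = 0.233 kV = 233.0 V.
E = 0.01308 J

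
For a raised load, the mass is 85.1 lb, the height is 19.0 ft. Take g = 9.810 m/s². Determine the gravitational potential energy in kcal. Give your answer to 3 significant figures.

0.524 kcal

PE is given directly by: PE = mgh.
m = 85.1 lb = 38.60 kg; h = 19.0 ft = 5.791 m; g = 9.810 m/s².
PE = 2193 J
2193 J × (1 kcal / 4184 J) = 0.5241 kcal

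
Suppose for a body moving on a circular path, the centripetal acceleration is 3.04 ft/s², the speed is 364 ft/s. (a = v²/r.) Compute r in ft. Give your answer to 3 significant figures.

Rearranging: r = v²/a.
a = 3.04 ft/s² = 0.9266 m/s²; v = 364 ft/s = 110.9 m/s.
r = 13284 m
13284 m × (1 ft / 0.3048 m) = 43584 ft

43600 ft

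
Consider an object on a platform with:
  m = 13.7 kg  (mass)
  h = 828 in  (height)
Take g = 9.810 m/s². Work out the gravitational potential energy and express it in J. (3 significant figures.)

2830 J

PE is given directly by: PE = mgh.
m = 13.7 kg; h = 828 in = 21.03 m; g = 9.810 m/s².
PE = 2827 J  (the unit combination reduces to kg·m²/s² = J)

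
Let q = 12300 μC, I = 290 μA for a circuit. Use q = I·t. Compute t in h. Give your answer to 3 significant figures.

0.0118 h

Solving q = I·t for t: t = q/I.
q = 12300 μC = 0.01230 C; I = 290 μA = 2.900×10^-4 A.
t = 42.41 s
42.41 s × (1 h / 3600 s) = 0.01178 h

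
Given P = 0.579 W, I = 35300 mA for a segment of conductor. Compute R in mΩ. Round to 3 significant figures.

0.465 mΩ

Rearranging P = I²R for R: R = P/I².
P = 0.579 W; I = 35300 mA = 35.30 A.
R = 4.647×10^-4 Ω
4.647×10^-4 Ω × (1 mΩ / 0.001000 Ω) = 0.4647 mΩ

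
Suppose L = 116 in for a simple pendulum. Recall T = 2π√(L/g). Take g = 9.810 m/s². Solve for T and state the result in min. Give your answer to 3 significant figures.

0.0574 min

Directly: T = 2π√(L/g).
L = 116 in = 2.946 m; g = 9.810 m/s².
T = 3.443 s
3.443 s × (1 min / 60.00 s) = 0.05739 min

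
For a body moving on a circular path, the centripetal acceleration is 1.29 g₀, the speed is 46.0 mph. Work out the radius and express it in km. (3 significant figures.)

Rearranging: r = v²/a.
a = 1.29 g₀ = 12.65 m/s²; v = 46.0 mph = 20.56 m/s.
r = 33.43 m
33.43 m × (1 km / 1000 m) = 0.03343 km

0.0334 km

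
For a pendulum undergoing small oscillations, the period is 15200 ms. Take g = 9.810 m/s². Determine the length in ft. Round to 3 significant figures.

Solving T = 2π√(L/g) for L: L = g·(T/2π)².
T = 15200 ms = 15.20 s; g = 9.810 m/s².
L = 57.41 m
57.41 m × (1 ft / 0.3048 m) = 188.4 ft

188 ft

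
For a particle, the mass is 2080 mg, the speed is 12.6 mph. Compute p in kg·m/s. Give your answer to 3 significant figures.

Directly: p = mv.
m = 2080 mg = 0.002080 kg; v = 12.6 mph = 5.633 m/s.
p = 0.01172 kg·m/s

0.0117 kg·m/s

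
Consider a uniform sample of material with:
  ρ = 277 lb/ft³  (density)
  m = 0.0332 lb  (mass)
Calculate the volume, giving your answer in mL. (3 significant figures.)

Rearranging: V = m/ρ.
ρ = 277 lb/ft³ = 4437 kg/m³; m = 0.0332 lb = 0.01506 kg.
V = 3.394×10^-6 m³
3.394×10^-6 m³ × (1 mL / 1.000×10^-6 m³) = 3.394 mL

3.39 mL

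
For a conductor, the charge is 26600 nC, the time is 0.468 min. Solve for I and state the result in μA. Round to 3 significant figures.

0.947 μA

Solving q = I·t for I: I = q/t.
q = 26600 nC = 2.660×10^-5 C; t = 0.468 min = 28.08 s.
I = 9.473×10^-7 A
9.473×10^-7 A × (1 μA / 1.000×10^-6 A) = 0.9473 μA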